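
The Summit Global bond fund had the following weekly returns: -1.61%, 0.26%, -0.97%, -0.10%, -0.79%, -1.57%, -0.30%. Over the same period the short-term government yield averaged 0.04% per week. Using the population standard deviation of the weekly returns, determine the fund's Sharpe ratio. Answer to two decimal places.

-1.15

r̄ = (-1.61 + 0.26 − 0.97 − 0.1 − 0.79 − 1.57 − 0.3) / 7 = -0.7257%
Population std dev = √[3.1030 / 7] = 0.6658%
Sharpe = (r̄ − rf) / σ = (-0.7257 − 0.04) / 0.6658 = -0.7657 / 0.6658 = -1.1500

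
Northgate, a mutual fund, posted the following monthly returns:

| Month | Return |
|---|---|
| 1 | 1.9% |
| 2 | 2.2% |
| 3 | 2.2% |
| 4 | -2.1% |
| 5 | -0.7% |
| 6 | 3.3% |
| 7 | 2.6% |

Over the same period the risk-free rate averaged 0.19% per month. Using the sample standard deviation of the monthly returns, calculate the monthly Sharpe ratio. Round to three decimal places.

r̄ = (1.9 + 2.2 + 2.2 − 2.1 − 0.7 + 3.3 + 2.6) / 7 = 9.40 / 7 = 1.3429%
Σ(r − r̄)² = 23.2171; sample σ = √(23.2171/6) = 1.9671%
Sharpe = (r̄ − rf) / σ = (1.3429 − 0.19) / 1.9671 = 1.1529 / 1.9671 = 0.5861

0.586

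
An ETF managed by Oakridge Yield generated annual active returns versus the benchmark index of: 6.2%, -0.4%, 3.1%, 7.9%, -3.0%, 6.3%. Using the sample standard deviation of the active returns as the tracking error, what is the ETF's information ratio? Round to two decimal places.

0.78

r̄ = (6.2 − 0.4 + 3.1 + 7.9 − 3 + 6.3) / 6 = 3.3500%
Sample std dev = √[91.9750 / 5] = 4.2889%
IR = r̄ / tracking error = 3.3500 / 4.2889 = 0.7811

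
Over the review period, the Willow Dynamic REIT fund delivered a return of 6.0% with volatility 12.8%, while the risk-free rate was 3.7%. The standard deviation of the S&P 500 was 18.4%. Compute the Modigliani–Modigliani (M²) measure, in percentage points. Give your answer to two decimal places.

Sharpe = (Rp − Rf) / σp = (6.0% − 3.7%) / 12.8% = 0.1797
M² = Rf + Sharpe × σm = 3.7% + 0.1797 × 18.4% = 7.0065%

7.01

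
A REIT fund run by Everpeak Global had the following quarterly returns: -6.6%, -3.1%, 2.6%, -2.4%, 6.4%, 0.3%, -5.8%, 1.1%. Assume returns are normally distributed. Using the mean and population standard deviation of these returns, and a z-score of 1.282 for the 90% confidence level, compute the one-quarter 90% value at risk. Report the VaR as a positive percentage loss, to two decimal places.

6.20

Mean return r̄ = -7.50 / 8 = -0.9375%
Σ(r − r̄)² = (-6.6 − (-0.9375))² + (-3.1 − (-0.9375))² + (2.6 − (-0.9375))² + … = 134.5588
population σ = √(134.5588 / 8) = √16.8199 = 4.1012%
VaR = −(r̄ − z·σ) = −(-0.9375 − 1.282 × 4.1012) = −(-6.1952) = 6.1952%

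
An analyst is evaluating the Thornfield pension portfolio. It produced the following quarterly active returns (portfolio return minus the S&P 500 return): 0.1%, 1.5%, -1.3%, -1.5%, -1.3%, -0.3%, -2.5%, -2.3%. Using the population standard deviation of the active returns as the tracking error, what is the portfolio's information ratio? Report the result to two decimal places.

-0.77

Mean return μ = -7.60 / 8 = -0.9500%
Σ(r − μ)² = (0.1 − (-0.9500))² + (1.5 − (-0.9500))² + (-1.3 − (-0.9500))² + … = 12.3000
σ = √[12.3000 / 8] = 1.2400%
IR = μ / tracking error = -0.9500 / 1.2400 = -0.7661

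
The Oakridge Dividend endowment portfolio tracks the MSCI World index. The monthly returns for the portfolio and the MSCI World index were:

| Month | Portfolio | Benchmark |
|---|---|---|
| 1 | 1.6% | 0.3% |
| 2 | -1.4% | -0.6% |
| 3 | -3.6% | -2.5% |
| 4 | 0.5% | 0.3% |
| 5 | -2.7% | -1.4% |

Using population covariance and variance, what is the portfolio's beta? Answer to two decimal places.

1.73

r̄p = -1.1200%,  r̄m = -0.7800%
Cov = Σ(rp − r̄p)(rm − r̄m) / 5 = 1.9764
Var(rm) = Σ(rm − r̄m)² / 5 = 1.1416
β = Cov / Var = 1.9764 / 1.1416 = 1.7313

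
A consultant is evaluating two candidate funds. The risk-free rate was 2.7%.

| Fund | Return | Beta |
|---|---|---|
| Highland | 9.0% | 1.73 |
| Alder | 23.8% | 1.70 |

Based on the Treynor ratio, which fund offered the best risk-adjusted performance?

Highland: Treynor = (9.0% − 2.7%) / 1.73 = 3.642
Alder: Treynor = (23.8% − 2.7%) / 1.70 = 12.412
Highest: Alder (12.412).

Alder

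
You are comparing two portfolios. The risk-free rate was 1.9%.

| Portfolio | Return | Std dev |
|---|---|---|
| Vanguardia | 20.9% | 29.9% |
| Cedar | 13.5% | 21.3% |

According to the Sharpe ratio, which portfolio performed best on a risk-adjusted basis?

Vanguardia: Sharpe ratio = (20.9% − 1.9%) / 29.9% = 0.635
Cedar: Sharpe ratio = (13.5% − 1.9%) / 21.3% = 0.545
Highest: Vanguardia (0.635).

Vanguardia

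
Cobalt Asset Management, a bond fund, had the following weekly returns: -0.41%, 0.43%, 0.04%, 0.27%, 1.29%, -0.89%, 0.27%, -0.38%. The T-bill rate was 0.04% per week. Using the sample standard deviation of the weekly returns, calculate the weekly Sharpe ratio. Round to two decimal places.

0.06

Mean return r̄ = 0.620 / 8 = 0.0775%
Σ(r − r̄)² = 3.0530; sample σ = √(3.0530/7) = 0.6604%
Sharpe = (r̄ − rf) / σ = (0.0775 − 0.04) / 0.6604 = 0.0375 / 0.6604 = 0.0568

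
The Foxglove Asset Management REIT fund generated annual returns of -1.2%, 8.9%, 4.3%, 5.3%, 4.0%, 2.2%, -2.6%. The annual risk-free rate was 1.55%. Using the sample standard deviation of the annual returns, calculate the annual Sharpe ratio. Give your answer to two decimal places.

0.37

r̄ = (-1.2 + 8.9 + 4.3 + 5.3 + 4 + 2.2 − 2.6) / 7 = 2.9857%
Σ(r − r̄)² = (-1.2 − 2.9857)² + (8.9 − 2.9857)² + (4.3 − 2.9857)² + … = 92.4286
sample σ = √(92.4286 / 6) = √15.4048 = 3.9249%
Sharpe = (r̄ − rf) / σ = (2.9857 − 1.55) / 3.9249 = 1.4357 / 3.9249 = 0.3658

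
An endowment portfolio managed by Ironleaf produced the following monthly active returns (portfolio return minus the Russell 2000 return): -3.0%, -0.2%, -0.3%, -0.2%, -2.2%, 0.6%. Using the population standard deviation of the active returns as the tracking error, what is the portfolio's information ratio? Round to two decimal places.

-0.70

r̄ = (-3 − 0.2 − 0.3 − 0.2 − 2.2 + 0.6) / 6 = -5.30 / 6 = -0.8833%
Σ(r − r̄)² = 9.6883; population σ = √(9.6883/6) = 1.2707%
IR = r̄ / tracking error = -0.8833 / 1.2707 = -0.6951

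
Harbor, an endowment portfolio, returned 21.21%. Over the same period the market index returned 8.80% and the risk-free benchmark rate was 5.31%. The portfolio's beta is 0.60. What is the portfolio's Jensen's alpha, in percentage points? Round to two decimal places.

CAPM expected return = Rf + β(Rm − Rf) = 5.31% + 0.60 × (8.80% − 5.31%) = 5.31 + 0.60 × 3.49 = 7.4040%
Jensen's α = Rp − E[R] = 21.21% − 7.4040% = 13.8060

13.81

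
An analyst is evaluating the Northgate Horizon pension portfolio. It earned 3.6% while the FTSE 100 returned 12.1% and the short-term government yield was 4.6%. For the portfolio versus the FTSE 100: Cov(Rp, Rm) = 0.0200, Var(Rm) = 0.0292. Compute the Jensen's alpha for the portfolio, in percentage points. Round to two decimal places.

-6.14

β = Cov / Var = 0.0200 / 0.0292 = 0.6849
E[R] = Rf + β(Rm − Rf) = 4.6% + 0.6849 × (12.1% − 4.6%) = 9.7368%
α = Rp − E[R] = 3.6% − 9.7368% = -6.1368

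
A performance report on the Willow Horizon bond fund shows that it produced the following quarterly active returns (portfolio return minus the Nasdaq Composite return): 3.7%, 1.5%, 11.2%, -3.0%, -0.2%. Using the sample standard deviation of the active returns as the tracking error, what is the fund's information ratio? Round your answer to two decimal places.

0.49

Mean return r̄ = 13.20 / 5 = 2.6400%
Σ(r − r̄)² = 115.5720; sample σ = √(115.5720/4) = 5.3752%
IR = r̄ / tracking error = 2.6400 / 5.3752 = 0.4911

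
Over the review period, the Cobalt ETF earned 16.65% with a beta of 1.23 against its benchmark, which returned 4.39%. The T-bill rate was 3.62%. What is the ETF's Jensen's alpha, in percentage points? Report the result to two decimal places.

12.08

CAPM expected return = Rf + β(Rm − Rf) = 3.62% + 1.23 × (4.39% − 3.62%) = 3.62 + 1.23 × 0.77 = 4.5671%
Jensen's α = Rp − E[R] = 16.65% − 4.5671% = 12.0829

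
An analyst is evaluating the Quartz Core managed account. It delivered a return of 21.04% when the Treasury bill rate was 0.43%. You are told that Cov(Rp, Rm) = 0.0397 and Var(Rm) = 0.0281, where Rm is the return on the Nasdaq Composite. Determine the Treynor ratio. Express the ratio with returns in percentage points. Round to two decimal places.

β = Cov / Var = 0.0397 / 0.0281 = 1.4128
Treynor = (Rp − Rf) / β = (21.04% − 0.43%) / 1.4128 = 20.61 / 1.4128 = 14.5881

14.59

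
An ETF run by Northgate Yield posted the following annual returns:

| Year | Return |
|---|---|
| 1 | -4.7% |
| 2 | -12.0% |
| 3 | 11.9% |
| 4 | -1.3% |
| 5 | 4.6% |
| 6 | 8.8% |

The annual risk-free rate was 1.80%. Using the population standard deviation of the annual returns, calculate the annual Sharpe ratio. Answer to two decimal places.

-0.07

μ = (-4.7 − 12 + 11.9 − 1.3 + 4.6 + 8.8) / 6 = 7.30 / 6 = 1.2167%
Σ(r − μ)² = 399.1083; population σ = √(399.1083/6) = 8.1559%
Sharpe = (μ − rf) / σ = (1.2167 − 1.8) / 8.1559 = -0.5833 / 8.1559 = -0.0715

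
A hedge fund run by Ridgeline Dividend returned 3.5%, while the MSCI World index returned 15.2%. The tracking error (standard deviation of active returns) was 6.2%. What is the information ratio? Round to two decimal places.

-1.89

IR = (Rp − Rb) / TE = (3.5% − 15.2%) / 6.2% = -11.70% / 6.2% = -1.8871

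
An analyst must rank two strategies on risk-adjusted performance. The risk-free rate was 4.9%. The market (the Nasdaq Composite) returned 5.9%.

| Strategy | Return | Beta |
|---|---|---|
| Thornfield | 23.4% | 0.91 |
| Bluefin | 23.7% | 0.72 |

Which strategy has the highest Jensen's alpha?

Thornfield: α = 23.4% − [4.9% + 0.91 × (5.9% − 4.9%)] = 17.590
Bluefin: α = 23.7% − [4.9% + 0.72 × (5.9% − 4.9%)] = 18.080
Highest: Bluefin (18.080).

Bluefin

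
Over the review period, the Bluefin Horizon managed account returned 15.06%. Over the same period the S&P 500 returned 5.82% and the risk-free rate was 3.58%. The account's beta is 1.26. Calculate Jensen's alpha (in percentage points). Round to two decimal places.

CAPM expected return = Rf + β(Rm − Rf) = 3.58% + 1.26 × (5.82% − 3.58%) = 3.58 + 1.26 × 2.24 = 6.4024%
Jensen's α = Rp − E[R] = 15.06% − 6.4024% = 8.6576

8.66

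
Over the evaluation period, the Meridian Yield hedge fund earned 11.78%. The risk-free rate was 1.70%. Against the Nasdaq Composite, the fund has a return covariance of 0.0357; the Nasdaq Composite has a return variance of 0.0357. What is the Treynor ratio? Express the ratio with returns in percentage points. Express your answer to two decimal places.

β = Cov / Var = 0.0357 / 0.0357 = 1.0000
Treynor = (Rp − Rf) / β = (11.78% − 1.70%) / 1.0000 = 10.08 / 1.0000 = 10.0800

10.08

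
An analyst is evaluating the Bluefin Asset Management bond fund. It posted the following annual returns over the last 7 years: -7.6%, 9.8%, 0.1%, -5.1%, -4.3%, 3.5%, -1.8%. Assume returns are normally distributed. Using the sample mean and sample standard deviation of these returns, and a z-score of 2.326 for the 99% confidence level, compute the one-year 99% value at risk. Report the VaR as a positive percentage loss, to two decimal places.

14.52

μ = (-7.6 + 9.8 + 0.1 − 5.1 − 4.3 + 3.5 − 1.8) / 7 = -0.7714%
Sample std dev = √[209.6343 / 6] = 5.9109%
VaR = −(μ − z·σ) = −(-0.7714 − 2.326 × 5.9109) = −(-14.5202) = 14.5202%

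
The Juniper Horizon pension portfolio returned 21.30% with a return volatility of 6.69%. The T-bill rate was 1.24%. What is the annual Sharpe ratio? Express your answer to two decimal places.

3.00

Sharpe = (Rp − Rf) / σp = (21.30% − 1.24%) / 6.69% = 20.06% / 6.69% = 2.9985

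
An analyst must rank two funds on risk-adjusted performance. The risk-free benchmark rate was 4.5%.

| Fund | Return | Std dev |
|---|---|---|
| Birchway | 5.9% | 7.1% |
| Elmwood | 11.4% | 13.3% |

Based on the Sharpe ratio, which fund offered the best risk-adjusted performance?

Elmwood

Birchway: Sharpe ratio = (5.9% − 4.5%) / 7.1% = 0.197
Elmwood: Sharpe ratio = (11.4% − 4.5%) / 13.3% = 0.519
Highest: Elmwood (0.519).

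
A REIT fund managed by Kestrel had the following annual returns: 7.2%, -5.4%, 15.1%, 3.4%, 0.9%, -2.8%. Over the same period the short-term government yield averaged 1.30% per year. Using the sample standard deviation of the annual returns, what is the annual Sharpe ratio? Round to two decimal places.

0.24

μ = (7.2 − 5.4 + 15.1 + 3.4 + 0.9 − 2.8) / 6 = 3.0667%
Sample σ = √[Σ(r − μ)² / 5] = √[272.7933 / 5] = √54.5587 = 7.3864%
Sharpe = (μ − rf) / σ = (3.0667 − 1.3) / 7.3864 = 1.7667 / 7.3864 = 0.2392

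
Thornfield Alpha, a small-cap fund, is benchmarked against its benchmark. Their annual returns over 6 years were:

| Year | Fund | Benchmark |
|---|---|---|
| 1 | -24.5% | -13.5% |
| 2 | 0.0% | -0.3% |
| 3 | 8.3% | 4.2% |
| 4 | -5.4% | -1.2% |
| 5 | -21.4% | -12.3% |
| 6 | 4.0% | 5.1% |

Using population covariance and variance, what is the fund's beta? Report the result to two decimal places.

r̄p = -6.5000%,  r̄m = -3.0000%
Cov = Σ(rp − r̄p)(rm − r̄m) / 6 = 89.7850
Var(rm) = Σ(rm − r̄m)² / 6 = 54.1200
β = Cov / Var = 89.7850 / 54.1200 = 1.6590

1.66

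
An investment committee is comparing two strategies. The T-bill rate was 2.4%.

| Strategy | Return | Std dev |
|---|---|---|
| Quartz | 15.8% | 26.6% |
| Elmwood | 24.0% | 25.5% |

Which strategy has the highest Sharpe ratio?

Elmwood

Quartz: Sharpe ratio = (15.8% − 2.4%) / 26.6% = 0.504
Elmwood: Sharpe ratio = (24.0% − 2.4%) / 25.5% = 0.847
Highest: Elmwood (0.847).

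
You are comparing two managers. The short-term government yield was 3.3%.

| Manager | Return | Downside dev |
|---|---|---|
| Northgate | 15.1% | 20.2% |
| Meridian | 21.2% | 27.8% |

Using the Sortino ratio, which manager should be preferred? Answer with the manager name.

Northgate: Sortino ratio = (15.1% − 3.3%) / 20.2% = 0.584
Meridian: Sortino ratio = (21.2% − 3.3%) / 27.8% = 0.644
Highest: Meridian (0.644).

Meridian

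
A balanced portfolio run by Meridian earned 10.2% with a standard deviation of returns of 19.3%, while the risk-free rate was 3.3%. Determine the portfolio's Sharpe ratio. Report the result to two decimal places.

0.36

Sharpe = (Rp − Rf) / σp = (10.2% − 3.3%) / 19.3% = 6.90% / 19.3% = 0.3575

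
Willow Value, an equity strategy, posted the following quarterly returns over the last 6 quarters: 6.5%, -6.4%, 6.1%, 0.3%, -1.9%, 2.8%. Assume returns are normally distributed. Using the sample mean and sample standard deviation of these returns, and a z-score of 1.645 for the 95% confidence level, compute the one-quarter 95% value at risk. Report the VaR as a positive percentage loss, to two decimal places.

Mean return r̄ = 7.40 / 6 = 1.2333%
Sample std dev = √[122.8333 / 5] = 4.9565%
VaR = −(r̄ − z·σ) = −(1.2333 − 1.645 × 4.9565) = −(-6.9201) = 6.9201%

6.92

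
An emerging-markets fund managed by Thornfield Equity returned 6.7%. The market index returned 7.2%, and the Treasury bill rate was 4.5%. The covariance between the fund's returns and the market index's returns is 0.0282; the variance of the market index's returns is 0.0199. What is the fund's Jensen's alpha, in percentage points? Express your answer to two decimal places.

-1.63

β = Cov / Var = 0.0282 / 0.0199 = 1.4171
E[R] = Rf + β(Rm − Rf) = 4.5% + 1.4171 × (7.2% − 4.5%) = 8.3262%
α = Rp − E[R] = 6.7% − 8.3262% = -1.6262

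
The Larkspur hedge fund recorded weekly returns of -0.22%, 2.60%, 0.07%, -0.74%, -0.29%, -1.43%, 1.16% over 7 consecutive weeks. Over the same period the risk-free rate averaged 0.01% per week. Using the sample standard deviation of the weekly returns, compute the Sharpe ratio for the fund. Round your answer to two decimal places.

0.12

r̄ = (-0.22 + 2.6 + 0.07 − 0.74 − 0.29 − 1.43 + 1.16) / 7 = 0.1643%
Σ(r − r̄)² = 10.6466; sample σ = √(10.6466/6) = 1.3321%
Sharpe = (r̄ − rf) / σ = (0.1643 − 0.01) / 1.3321 = 0.1543 / 1.3321 = 0.1158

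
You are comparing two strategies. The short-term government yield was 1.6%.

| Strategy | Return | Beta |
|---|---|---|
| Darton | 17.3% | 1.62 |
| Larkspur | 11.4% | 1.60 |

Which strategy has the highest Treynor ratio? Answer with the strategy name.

Darton: Treynor = (17.3% − 1.6%) / 1.62 = 9.691
Larkspur: Treynor = (11.4% − 1.6%) / 1.60 = 6.125
Highest: Darton (9.691).

Darton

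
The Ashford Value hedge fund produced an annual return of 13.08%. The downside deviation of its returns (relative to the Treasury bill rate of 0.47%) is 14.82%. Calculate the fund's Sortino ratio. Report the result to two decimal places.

0.85

Sortino = (Rp − Rf) / σd = (13.08% − 0.47%) / 14.82% = 12.61% / 14.82% = 0.8509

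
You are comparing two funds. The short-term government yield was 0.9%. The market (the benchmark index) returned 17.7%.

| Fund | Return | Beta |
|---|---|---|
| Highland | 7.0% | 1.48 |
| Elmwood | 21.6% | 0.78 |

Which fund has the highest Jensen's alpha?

Elmwood

Highland: α = 7.0% − [0.9% + 1.48 × (17.7% − 0.9%)] = -18.764
Elmwood: α = 21.6% − [0.9% + 0.78 × (17.7% − 0.9%)] = 7.596
Highest: Elmwood (7.596).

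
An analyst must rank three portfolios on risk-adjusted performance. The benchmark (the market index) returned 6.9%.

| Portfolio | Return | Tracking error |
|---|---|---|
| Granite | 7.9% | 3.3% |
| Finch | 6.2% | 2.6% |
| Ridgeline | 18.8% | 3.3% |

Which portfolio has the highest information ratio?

Granite: IR = (7.9% − 6.9%) / 3.3% = 0.303
Finch: IR = (6.2% − 6.9%) / 2.6% = -0.269
Ridgeline: IR = (18.8% − 6.9%) / 3.3% = 3.606
Highest: Ridgeline (3.606).

Ridgeline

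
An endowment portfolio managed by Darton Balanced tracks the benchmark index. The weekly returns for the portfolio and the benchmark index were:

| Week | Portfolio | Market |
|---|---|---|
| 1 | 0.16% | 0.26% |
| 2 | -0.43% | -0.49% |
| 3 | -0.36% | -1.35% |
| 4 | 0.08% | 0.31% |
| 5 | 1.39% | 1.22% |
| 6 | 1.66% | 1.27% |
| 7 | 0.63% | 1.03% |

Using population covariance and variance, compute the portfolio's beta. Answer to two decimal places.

r̄p = 0.4471%,  r̄m = 0.3214%
Cov = Σ(rp − r̄p)(rm − r̄m) / 7 = 0.6014
Var(rm) = Σ(rm − r̄m)² / 7 = 0.8093
β = Cov / Var = 0.6014 / 0.8093 = 0.7431

0.74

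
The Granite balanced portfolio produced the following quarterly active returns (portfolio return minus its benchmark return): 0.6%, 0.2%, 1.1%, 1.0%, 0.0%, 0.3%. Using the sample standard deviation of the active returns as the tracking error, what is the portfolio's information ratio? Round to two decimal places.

μ = (0.6 + 0.2 + 1.1 + 1 + 0 + 0.3) / 6 = 3.20 / 6 = 0.5333%
Σ(r − μ)² = 0.9933; sample σ = √(0.9933/5) = 0.4457%
IR = μ / tracking error = 0.5333 / 0.4457 = 1.1965

1.20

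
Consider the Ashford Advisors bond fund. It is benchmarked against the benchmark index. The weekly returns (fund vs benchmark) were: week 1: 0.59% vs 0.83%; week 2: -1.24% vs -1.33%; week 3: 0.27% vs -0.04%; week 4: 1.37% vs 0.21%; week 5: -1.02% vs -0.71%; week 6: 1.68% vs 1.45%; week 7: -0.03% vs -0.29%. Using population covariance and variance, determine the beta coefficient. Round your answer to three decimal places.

r̄p = 0.2314%,  r̄m = 0.0171%
Cov = Σ(rp − r̄p)(rm − r̄m) / 7 = 0.7938
Var(rm) = Σ(rm − r̄m)² / 7 = 0.7417
β = Cov / Var = 0.7938 / 0.7417 = 1.0702

1.070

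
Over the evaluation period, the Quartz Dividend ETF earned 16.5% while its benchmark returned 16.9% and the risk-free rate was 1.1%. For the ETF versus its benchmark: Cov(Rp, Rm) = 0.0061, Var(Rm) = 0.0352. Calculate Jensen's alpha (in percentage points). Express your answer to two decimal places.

12.66

β = Cov / Var = 0.0061 / 0.0352 = 0.1733
E[R] = Rf + β(Rm − Rf) = 1.1% + 0.1733 × (16.9% − 1.1%) = 3.8381%
α = Rp − E[R] = 16.5% − 3.8381% = 12.6619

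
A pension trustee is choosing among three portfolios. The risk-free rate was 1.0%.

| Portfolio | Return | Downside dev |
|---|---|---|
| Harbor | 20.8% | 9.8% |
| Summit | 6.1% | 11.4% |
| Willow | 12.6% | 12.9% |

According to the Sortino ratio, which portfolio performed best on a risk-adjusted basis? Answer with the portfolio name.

Harbor: Sortino ratio = (20.8% − 1.0%) / 9.8% = 2.020
Summit: Sortino ratio = (6.1% − 1.0%) / 11.4% = 0.447
Willow: Sortino ratio = (12.6% − 1.0%) / 12.9% = 0.899
Highest: Harbor (2.020).

Harbor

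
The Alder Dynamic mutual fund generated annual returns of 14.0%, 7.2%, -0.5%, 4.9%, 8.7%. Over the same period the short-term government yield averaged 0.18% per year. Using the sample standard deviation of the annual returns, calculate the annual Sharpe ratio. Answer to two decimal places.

Mean return r̄ = 34.30 / 5 = 6.8600%
Sample σ = √[Σ(r − r̄)² / 4] = √[112.4920 / 4] = √28.1230 = 5.3031%
Sharpe = (r̄ − rf) / σ = (6.8600 − 0.18) / 5.3031 = 6.6800 / 5.3031 = 1.2596

1.26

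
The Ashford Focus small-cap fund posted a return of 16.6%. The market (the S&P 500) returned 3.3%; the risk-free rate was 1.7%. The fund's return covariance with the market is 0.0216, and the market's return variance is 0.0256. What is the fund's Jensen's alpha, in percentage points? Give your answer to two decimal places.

β = Cov / Var = 0.0216 / 0.0256 = 0.8438
E[R] = Rf + β(Rm − Rf) = 1.7% + 0.8438 × (3.3% − 1.7%) = 3.0501%
α = Rp − E[R] = 16.6% − 3.0501% = 13.5499

13.55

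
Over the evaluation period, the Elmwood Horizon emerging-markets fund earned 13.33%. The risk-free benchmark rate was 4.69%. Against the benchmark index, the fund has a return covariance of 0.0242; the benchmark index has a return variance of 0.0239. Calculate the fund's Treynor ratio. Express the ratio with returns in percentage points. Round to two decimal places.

β = Cov / Var = 0.0242 / 0.0239 = 1.0126
Treynor = (Rp − Rf) / β = (13.33% − 4.69%) / 1.0126 = 8.64 / 1.0126 = 8.5325

8.53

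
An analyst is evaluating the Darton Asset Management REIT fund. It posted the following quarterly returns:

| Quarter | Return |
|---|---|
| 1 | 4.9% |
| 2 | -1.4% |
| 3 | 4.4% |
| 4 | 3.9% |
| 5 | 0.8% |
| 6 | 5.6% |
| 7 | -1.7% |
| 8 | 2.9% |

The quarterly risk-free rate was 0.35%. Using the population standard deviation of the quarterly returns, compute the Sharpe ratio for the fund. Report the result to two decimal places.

0.78

r̄ = (4.9 − 1.4 + 4.4 + 3.9 + 0.8 + 5.6 − 1.7 + 2.9) / 8 = 19.40 / 8 = 2.4250%
Population std dev = √[56.7950 / 8] = 2.6645%
Sharpe = (r̄ − rf) / σ = (2.4250 − 0.35) / 2.6645 = 2.0750 / 2.6645 = 0.7788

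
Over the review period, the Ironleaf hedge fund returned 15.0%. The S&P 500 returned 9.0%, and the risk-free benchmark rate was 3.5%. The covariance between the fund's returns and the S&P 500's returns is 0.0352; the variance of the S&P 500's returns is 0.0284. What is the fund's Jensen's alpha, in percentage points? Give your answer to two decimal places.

β = Cov / Var = 0.0352 / 0.0284 = 1.2394
E[R] = Rf + β(Rm − Rf) = 3.5% + 1.2394 × (9.0% − 3.5%) = 10.3167%
α = Rp − E[R] = 15.0% − 10.3167% = 4.6833

4.68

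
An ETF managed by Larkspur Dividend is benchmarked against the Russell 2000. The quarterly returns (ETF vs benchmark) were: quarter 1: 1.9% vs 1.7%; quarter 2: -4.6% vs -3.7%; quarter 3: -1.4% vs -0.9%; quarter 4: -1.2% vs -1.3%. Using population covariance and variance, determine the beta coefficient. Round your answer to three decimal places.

r̄p = -1.3250%,  r̄m = -1.0500%
Cov = Σ(rp − r̄p)(rm − r̄m) / 4 = 4.3763
Var(rm) = Σ(rm − r̄m)² / 4 = 3.6675
β = Cov / Var = 4.3763 / 3.6675 = 1.1933

1.193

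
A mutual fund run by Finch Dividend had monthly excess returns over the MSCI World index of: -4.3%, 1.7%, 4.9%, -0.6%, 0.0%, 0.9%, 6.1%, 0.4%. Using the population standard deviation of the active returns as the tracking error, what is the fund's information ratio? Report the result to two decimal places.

Mean return μ = 9.10 / 8 = 1.1375%
Σ(r − μ)² = (-4.3 − 1.1375)² + (1.7 − 1.1375)² + … = 73.5788
σ = √[73.5788 / 8] = 3.0327%
IR = μ / tracking error = 1.1375 / 3.0327 = 0.3751

0.38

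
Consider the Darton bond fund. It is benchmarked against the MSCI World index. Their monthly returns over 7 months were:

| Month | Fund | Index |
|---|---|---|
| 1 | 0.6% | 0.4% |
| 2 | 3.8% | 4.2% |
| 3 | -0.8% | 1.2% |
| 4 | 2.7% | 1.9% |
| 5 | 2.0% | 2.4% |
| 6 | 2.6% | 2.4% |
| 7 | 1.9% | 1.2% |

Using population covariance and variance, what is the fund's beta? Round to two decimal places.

r̄p = 1.8286%,  r̄m = 1.9571%
Cov = Σ(rp − r̄p)(rm − r̄m) / 7 = 1.2341
Var(rm) = Σ(rm − r̄m)² / 7 = 1.2853
β = Cov / Var = 1.2341 / 1.2853 = 0.9602

0.96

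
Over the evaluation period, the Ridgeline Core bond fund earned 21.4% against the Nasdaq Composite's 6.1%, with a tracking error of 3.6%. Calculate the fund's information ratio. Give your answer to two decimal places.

IR = (Rp − Rb) / TE = (21.4% − 6.1%) / 3.6% = 15.30% / 3.6% = 4.2500

4.25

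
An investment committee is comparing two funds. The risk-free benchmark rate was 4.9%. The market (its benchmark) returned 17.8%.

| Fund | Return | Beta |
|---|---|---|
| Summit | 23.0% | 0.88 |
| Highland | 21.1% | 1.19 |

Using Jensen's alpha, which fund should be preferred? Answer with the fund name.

Summit

Summit: α = 23.0% − [4.9% + 0.88 × (17.8% − 4.9%)] = 6.748
Highland: α = 21.1% − [4.9% + 1.19 × (17.8% − 4.9%)] = 0.849
Highest: Summit (6.748).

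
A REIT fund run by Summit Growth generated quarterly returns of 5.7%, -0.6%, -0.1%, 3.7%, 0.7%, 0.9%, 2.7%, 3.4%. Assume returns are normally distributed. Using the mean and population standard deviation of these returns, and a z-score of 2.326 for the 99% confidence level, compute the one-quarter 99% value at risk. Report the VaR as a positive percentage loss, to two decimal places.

2.68

r̄ = (5.7 − 0.6 − 0.1 + 3.7 + 0.7 + 0.9 + 2.7 + 3.4) / 8 = 16.40 / 8 = 2.0500%
Σ(r − r̄)² = (5.7 − 2.0500)² + (-0.6 − 2.0500)² + (-0.1 − 2.0500)² + … = 33.0800
population σ = √(33.0800 / 8) = √4.1350 = 2.0335%
VaR = −(r̄ − z·σ) = −(2.0500 − 2.326 × 2.0335) = −(-2.6799) = 2.6799%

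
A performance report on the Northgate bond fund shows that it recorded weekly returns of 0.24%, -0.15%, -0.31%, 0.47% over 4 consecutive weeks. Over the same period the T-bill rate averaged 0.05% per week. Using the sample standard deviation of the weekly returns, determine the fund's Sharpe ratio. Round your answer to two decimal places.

r̄ = (0.24 − 0.15 − 0.31 + 0.47) / 4 = 0.250 / 4 = 0.0625%
Sample std dev = √[0.3815 / 3] = 0.3566%
Sharpe = (r̄ − rf) / σ = (0.0625 − 0.05) / 0.3566 = 0.0125 / 0.3566 = 0.0351

0.04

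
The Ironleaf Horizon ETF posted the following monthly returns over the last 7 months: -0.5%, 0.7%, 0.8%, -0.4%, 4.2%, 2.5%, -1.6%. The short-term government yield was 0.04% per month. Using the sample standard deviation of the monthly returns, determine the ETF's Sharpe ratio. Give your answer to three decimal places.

r̄ = (-0.5 + 0.7 + 0.8 − 0.4 + 4.2 + 2.5 − 1.6) / 7 = 0.8143%
Σ(r − r̄)² = (-0.5 − 0.8143)² + (0.7 − 0.8143)² + … = 23.3486
σ = √[23.3486 / 6] = 1.9727%
Sharpe = (r̄ − rf) / σ = (0.8143 − 0.04) / 1.9727 = 0.7743 / 1.9727 = 0.3925

0.393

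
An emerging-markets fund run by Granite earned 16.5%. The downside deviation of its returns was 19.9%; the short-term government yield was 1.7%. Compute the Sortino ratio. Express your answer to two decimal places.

0.74

Sortino = (Rp − Rf) / σd = (16.5% − 1.7%) / 19.9% = 14.80% / 19.9% = 0.7437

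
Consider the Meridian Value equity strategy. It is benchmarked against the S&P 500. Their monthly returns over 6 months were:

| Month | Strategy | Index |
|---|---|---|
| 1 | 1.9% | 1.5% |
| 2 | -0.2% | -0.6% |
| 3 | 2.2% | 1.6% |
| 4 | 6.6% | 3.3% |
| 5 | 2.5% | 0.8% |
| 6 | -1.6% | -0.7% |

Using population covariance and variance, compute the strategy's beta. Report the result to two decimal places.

1.77

r̄p = 1.9000%,  r̄m = 0.9833%
Cov = Σ(rp − r̄p)(rm − r̄m) / 6 = 3.3633
Var(rm) = Σ(rm − r̄m)² / 6 = 1.8981
β = Cov / Var = 3.3633 / 1.8981 = 1.7719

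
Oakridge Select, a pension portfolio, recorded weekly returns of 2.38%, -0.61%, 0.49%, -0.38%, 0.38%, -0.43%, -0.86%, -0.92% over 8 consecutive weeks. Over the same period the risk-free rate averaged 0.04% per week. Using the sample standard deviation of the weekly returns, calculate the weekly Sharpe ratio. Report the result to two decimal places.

Mean return r̄ = 0.050 / 8 = 0.0063%
Sample σ = √[Σ(r − r̄)² / 7] = √[8.3360 / 7] = √1.1909 = 1.0913%
Sharpe = (r̄ − rf) / σ = (0.0063 − 0.04) / 1.0913 = -0.0337 / 1.0913 = -0.0309

-0.03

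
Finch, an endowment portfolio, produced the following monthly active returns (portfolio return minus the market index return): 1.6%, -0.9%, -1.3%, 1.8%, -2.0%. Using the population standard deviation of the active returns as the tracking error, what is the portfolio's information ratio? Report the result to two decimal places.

Mean return r̄ = -0.80 / 5 = -0.1600%
Population σ = √[Σ(r − r̄)² / 5] = √[12.1720 / 5] = √2.4344 = 1.5603%
IR = r̄ / tracking error = -0.1600 / 1.5603 = -0.1025

-0.10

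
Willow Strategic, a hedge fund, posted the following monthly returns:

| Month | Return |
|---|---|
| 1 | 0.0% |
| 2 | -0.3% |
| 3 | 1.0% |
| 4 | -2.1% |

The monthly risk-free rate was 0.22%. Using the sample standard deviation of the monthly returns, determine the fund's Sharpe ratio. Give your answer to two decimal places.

r̄ = (0 − 0.3 + 1 − 2.1) / 4 = -0.3500%
Sample std dev = √[5.0100 / 3] = 1.2923%
Sharpe = (r̄ − rf) / σ = (-0.3500 − 0.22) / 1.2923 = -0.5700 / 1.2923 = -0.4411

-0.44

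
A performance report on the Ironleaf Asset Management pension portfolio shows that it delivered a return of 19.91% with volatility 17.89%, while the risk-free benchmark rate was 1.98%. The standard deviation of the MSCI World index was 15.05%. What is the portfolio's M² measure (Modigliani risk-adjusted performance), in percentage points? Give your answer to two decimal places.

Sharpe = (Rp − Rf) / σp = (19.91% − 1.98%) / 17.89% = 1.0022
M² = Rf + Sharpe × σm = 1.98% + 1.0022 × 15.05% = 17.0631%

17.06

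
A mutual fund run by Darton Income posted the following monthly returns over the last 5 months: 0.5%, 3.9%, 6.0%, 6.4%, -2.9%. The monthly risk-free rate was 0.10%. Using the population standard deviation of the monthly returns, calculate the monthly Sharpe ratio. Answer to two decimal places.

0.76

μ = (0.5 + 3.9 + 6 + 6.4 − 2.9) / 5 = 13.90 / 5 = 2.7800%
Population std dev = √[62.1880 / 5] = 3.5267%
Sharpe = (μ − rf) / σ = (2.7800 − 0.1) / 3.5267 = 2.6800 / 3.5267 = 0.7599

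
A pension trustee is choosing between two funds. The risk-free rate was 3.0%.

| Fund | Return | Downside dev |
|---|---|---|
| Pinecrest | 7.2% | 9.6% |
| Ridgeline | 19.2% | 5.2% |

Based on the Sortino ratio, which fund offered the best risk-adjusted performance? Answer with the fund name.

Ridgeline

Pinecrest: Sortino ratio = (7.2% − 3.0%) / 9.6% = 0.438
Ridgeline: Sortino ratio = (19.2% − 3.0%) / 5.2% = 3.115
Highest: Ridgeline (3.115).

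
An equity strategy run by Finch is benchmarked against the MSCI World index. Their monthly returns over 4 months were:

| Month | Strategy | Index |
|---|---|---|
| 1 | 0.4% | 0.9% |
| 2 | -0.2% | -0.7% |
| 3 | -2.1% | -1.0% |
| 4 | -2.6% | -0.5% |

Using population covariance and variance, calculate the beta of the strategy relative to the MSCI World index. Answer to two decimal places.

1.15

r̄p = -1.1250%,  r̄m = -0.3250%
Cov = Σ(rp − r̄p)(rm − r̄m) / 4 = 0.6094
Var(rm) = Σ(rm − r̄m)² / 4 = 0.5319
β = Cov / Var = 0.6094 / 0.5319 = 1.1457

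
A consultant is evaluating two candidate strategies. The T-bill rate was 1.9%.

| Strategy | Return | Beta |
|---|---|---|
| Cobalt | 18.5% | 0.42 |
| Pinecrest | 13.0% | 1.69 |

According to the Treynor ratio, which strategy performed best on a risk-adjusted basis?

Cobalt

Cobalt: Treynor = (18.5% − 1.9%) / 0.42 = 39.524
Pinecrest: Treynor = (13.0% − 1.9%) / 1.69 = 6.568
Highest: Cobalt (39.524).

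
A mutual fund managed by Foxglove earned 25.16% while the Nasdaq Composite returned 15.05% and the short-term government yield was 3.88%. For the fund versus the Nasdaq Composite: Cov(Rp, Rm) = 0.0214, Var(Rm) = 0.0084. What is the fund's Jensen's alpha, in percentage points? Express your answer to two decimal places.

-7.18

β = Cov / Var = 0.0214 / 0.0084 = 2.5476
E[R] = Rf + β(Rm − Rf) = 3.88% + 2.5476 × (15.05% − 3.88%) = 32.3367%
α = Rp − E[R] = 25.16% − 32.3367% = -7.1767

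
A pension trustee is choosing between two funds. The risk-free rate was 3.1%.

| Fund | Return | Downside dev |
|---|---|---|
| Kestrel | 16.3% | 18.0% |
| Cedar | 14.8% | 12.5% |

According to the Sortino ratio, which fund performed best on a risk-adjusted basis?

Cedar

Kestrel: Sortino ratio = (16.3% − 3.1%) / 18.0% = 0.733
Cedar: Sortino ratio = (14.8% − 3.1%) / 12.5% = 0.936
Highest: Cedar (0.936).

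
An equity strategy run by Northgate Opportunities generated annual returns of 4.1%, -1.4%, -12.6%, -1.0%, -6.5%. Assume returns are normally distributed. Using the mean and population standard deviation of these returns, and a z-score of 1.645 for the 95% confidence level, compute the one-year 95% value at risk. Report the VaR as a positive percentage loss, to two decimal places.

12.79

μ = (4.1 − 1.4 − 12.6 − 1 − 6.5) / 5 = -3.4800%
Σ(r − μ)² = 160.2280; population σ = √(160.2280/5) = 5.6609%
VaR = −(μ − z·σ) = −(-3.4800 − 1.645 × 5.6609) = −(-12.7922) = 12.7922%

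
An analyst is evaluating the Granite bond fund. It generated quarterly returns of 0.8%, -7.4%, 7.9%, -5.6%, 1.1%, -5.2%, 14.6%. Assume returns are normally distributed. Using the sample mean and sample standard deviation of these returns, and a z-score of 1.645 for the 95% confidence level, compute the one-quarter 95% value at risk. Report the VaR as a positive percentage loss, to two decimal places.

12.29

μ = (0.8 − 7.4 + 7.9 − 5.6 + 1.1 − 5.2 + 14.6) / 7 = 0.8857%
Sample σ = √[Σ(r − μ)² / 6] = √[385.0886 / 6] = √64.1814 = 8.0113%
VaR = −(μ − z·σ) = −(0.8857 − 1.645 × 8.0113) = −(-12.2929) = 12.2929%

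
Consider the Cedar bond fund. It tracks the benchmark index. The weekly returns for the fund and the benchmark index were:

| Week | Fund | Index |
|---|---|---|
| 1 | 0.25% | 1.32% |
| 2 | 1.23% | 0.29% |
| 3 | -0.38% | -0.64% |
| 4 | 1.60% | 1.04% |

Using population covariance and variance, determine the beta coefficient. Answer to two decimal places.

0.54

r̄p = 0.6750%,  r̄m = 0.5025%
Cov = Σ(rp − r̄p)(rm − r̄m) / 4 = 0.3093
Var(rm) = Σ(rm − r̄m)² / 4 = 0.5769
β = Cov / Var = 0.3093 / 0.5769 = 0.5361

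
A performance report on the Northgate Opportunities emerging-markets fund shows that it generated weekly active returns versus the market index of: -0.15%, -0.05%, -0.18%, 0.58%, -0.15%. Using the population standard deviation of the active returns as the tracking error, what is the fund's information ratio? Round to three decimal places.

0.035

Mean return r̄ = 0.050 / 5 = 0.0100%
Σ(r − r̄)² = (-0.15 − 0.0100)² + (-0.05 − 0.0100)² + … = 0.4158
σ = √[0.4158 / 5] = 0.2884%
IR = r̄ / tracking error = 0.0100 / 0.2884 = 0.0347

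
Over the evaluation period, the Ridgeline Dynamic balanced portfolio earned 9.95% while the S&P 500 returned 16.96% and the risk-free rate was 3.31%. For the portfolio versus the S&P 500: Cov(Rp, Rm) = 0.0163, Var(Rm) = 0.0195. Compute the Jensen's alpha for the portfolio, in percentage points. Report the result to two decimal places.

-4.77

β = Cov / Var = 0.0163 / 0.0195 = 0.8359
E[R] = Rf + β(Rm − Rf) = 3.31% + 0.8359 × (16.96% − 3.31%) = 14.7200%
α = Rp − E[R] = 9.95% − 14.7200% = -4.7700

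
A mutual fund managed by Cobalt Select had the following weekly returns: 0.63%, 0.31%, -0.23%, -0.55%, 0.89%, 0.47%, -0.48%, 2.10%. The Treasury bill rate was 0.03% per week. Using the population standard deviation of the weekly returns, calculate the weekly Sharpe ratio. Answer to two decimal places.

μ = (0.63 + 0.31 − 0.23 − 0.55 + 0.89 + 0.47 − 0.48 + 2.1) / 8 = 3.140 / 8 = 0.3925%
Population std dev = √[5.2694 / 8] = 0.8116%
Sharpe = (μ − rf) / σ = (0.3925 − 0.03) / 0.8116 = 0.3625 / 0.8116 = 0.4466

0.45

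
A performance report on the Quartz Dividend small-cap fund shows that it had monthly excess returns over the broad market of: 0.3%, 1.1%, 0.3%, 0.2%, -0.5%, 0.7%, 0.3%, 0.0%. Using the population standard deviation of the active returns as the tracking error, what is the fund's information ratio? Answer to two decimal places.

μ = (0.3 + 1.1 + 0.3 + 0.2 − 0.5 + 0.7 + 0.3 + 0) / 8 = 2.40 / 8 = 0.3000%
Σ(r − μ)² = 1.5400; population σ = √(1.5400/8) = 0.4387%
IR = μ / tracking error = 0.3000 / 0.4387 = 0.6838

0.68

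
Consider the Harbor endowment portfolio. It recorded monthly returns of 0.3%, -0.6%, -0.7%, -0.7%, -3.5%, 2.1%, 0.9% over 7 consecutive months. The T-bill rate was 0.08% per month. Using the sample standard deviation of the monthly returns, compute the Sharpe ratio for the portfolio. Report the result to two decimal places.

Mean return μ = -2.20 / 7 = -0.3143%
Σ(r − μ)² = (0.3 − (-0.3143))² + (-0.6 − (-0.3143))² + (-0.7 − (-0.3143))² + … = 18.2086
sample σ = √(18.2086 / 6) = √3.0348 = 1.7421%
Sharpe = (μ − rf) / σ = (-0.3143 − 0.08) / 1.7421 = -0.3943 / 1.7421 = -0.2263

-0.23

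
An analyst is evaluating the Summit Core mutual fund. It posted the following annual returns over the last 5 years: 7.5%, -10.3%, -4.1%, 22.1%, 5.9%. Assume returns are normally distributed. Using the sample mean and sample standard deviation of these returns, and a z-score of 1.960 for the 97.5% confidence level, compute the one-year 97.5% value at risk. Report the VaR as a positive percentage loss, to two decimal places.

Mean return r̄ = 21.10 / 5 = 4.2200%
Sample std dev = √[613.3280 / 4] = 12.3827%
VaR = −(r̄ − z·σ) = −(4.2200 − 1.960 × 12.3827) = −(-20.0501) = 20.0501%

20.05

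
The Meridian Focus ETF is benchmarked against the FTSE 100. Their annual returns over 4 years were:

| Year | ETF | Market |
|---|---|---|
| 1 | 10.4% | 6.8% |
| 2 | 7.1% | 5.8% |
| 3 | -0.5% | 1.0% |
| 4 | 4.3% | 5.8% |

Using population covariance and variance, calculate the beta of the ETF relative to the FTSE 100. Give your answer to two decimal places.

r̄p = 5.3250%,  r̄m = 4.8500%
Cov = Σ(rp − r̄p)(rm − r̄m) / 4 = 8.2588
Var(rm) = Σ(rm − r̄m)² / 4 = 5.1075
β = Cov / Var = 8.2588 / 5.1075 = 1.6170

1.62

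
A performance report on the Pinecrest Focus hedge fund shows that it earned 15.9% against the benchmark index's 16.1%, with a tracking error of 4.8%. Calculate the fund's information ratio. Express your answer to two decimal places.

-0.04

IR = (Rp − Rb) / TE = (15.9% − 16.1%) / 4.8% = -0.20% / 4.8% = -0.0417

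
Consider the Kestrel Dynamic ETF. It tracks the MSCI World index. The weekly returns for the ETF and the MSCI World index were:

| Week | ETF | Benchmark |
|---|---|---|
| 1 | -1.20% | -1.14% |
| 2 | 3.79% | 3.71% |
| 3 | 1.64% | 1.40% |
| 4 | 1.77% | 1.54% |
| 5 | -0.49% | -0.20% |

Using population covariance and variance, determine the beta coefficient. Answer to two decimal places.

r̄p = 1.1020%,  r̄m = 1.0620%
Cov = Σ(rp − r̄p)(rm − r̄m) / 5 = 2.9394
Var(rm) = Σ(rm − r̄m)² / 5 = 2.7592
β = Cov / Var = 2.9394 / 2.7592 = 1.0653

1.07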